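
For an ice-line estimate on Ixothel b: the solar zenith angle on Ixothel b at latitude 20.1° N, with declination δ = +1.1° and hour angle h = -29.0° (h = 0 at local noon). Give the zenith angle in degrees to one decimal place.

θ_z = 34.1°

cos θ_z = sin φ sin δ + cos φ cos δ cos h = 0.006597 + 0.821199 = 0.827796.
θ_z = arccos(0.827796) = 34.1°.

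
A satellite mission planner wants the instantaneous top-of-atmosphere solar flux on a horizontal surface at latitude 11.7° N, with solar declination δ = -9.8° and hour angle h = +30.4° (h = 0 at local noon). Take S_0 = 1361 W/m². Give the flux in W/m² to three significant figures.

1.09e+03 W/m²

cos θ_z = sin ϕ sin δ + cos ϕ cos δ cos h = -0.034516 + 0.832269 = 0.797753.
Flux = S_0 · cos θ_z = 1361 × 0.797753 = 1086 W/m².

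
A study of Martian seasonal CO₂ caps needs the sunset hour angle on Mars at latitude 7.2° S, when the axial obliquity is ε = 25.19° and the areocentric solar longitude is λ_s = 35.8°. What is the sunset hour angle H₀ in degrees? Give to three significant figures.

sin δ = sin 25.19° × sin 35.8° = 0.24897, so δ = +14.417°.
cos H₀ = −tan φ · tan δ = −tan(-7.2°) × tan(+14.417°) = 0.0325, so H₀ = 1.5383 rad = 88.14°.

H₀ = 88.1°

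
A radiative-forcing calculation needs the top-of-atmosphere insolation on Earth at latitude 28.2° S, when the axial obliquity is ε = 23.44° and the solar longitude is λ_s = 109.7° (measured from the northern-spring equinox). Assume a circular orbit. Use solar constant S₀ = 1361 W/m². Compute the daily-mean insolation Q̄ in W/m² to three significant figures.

Solar declination: sin δ = sin ε · sin λ_s = sin 23.44° × sin 109.7° = 0.37451, so δ = +21.994°.
cos H₀ = −tan(-28.2°) tan(+21.994°) = 0.2166, H₀ = 1.3525 rad.
Bracket: H₀ sin φ sin δ + cos φ cos δ sin H₀ = 1.3525×-0.47255×0.37451 + 0.88130×0.92722×0.97627 = -0.239358 + 0.797768 = 0.558410.
Q̄ = (S₀/π) × [bracket] = (1361/π) × 0.558410 = 241.9 W/m².

Q̄ ≈ 242 W/m²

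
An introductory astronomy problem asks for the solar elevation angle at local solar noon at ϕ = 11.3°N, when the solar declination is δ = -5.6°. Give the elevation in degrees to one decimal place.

73.1°

At local noon the hour angle is zero, so the zenith angle equals |ϕ − δ| = |+11.3° − (-5.600°)| = 16.900°.
Elevation = 90° − 16.900° = 73.1°.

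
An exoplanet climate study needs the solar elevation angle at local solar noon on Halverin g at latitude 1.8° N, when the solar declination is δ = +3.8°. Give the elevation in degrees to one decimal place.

88.0°

At local noon the hour angle is zero, so the zenith angle equals |φ − δ| = |+1.8° − (+3.800°)| = 2.000°.
Elevation = 90° − 2.000° = 88.0°.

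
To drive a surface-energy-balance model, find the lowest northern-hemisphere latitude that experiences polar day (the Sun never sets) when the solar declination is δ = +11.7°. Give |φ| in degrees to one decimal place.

|φ| = 78.3°

Polar day requires cos H₀ = −tan φ tan δ ≤ −1, i.e. tan φ tan δ ≥ 1.
The boundary is |tan φ| · |tan δ| = 1, so |φ| = 90° − |δ| = 90° − 11.7° = 78.3° in the northern hemisphere.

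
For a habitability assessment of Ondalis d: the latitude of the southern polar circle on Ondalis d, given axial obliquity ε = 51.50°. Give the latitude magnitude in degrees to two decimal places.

The polar circle is the lowest latitude that experiences at least one full rotation of continuous darkness at the northern-summer solstice; it lies at |φ| = 90° − ε = 90° − 51.50° = 38.50°.

38.50°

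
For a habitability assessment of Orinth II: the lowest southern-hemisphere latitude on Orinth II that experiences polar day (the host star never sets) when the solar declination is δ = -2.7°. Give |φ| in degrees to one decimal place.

Polar day requires cos H₀ = −tan φ tan δ ≤ −1, i.e. tan φ tan δ ≥ 1.
The boundary is |tan φ| · |tan δ| = 1, so |φ| = 90° − |δ| = 90° − 2.7° = 87.3° in the southern hemisphere.

|φ| = 87.3°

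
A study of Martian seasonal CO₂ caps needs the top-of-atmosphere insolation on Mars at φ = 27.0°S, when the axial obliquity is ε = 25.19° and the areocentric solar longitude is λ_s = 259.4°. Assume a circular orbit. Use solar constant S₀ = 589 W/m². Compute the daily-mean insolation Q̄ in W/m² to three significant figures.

sin δ = sin 25.19° × sin 259.4° = -0.41836, so δ = -24.731°.
cos H₀ = −tan(-27.0°) tan(-24.731°) = -0.2347, H₀ = 1.8077 rad.
Bracket: H₀ sin φ sin δ + cos φ cos δ sin H₀ = 1.8077×-0.45399×-0.41836 + 0.89101×0.90828×0.97207 = 0.343339 + 0.786683 = 1.130022.
Q̄ = (S₀/π) × [bracket] = (589/π) × 1.130022 = 211.9 W/m².

Q̄ ≈ 212 W/m²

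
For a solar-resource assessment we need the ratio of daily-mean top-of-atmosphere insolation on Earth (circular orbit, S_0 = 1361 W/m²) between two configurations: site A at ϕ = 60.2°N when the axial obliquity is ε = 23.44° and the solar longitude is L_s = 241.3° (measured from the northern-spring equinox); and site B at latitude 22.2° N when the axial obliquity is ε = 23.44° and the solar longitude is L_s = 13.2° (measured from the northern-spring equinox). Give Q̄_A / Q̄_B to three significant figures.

Q̄_A / Q̄_B ≈ 0.0948

— Configuration A (ϕ=+60.2°):
Solar declination: sin δ = sin ε · sin L_s = sin 23.44° × sin 241.3° = -0.34892, so δ = -20.421°.
cos h₀ = −tan(+60.2°) tan(-20.421°) = 0.6501, h₀ = 0.8631 rad.
Bracket: h₀ sin ϕ sin δ + cos ϕ cos δ sin h₀ = 0.8631×0.86777×-0.34892 + 0.49697×0.93715×0.75985 = -0.261331 + 0.353889 = 0.092558.
Q̄ = (S_0/π) × [bracket] = (1361/π) × 0.092558 = 40.098 W/m².
— Configuration B (ϕ=+22.2°):
Solar declination: sin δ = sin ε · sin L_s = sin 23.44° × sin 13.2° = 0.09084, so δ = +5.212°.
cos h₀ = −tan(+22.2°) tan(+5.212°) = -0.0372, h₀ = 1.6080 rad.
Bracket: h₀ sin ϕ sin δ + cos ϕ cos δ sin h₀ = 1.6080×0.37784×0.09084 + 0.92587×0.99587×0.99931 = 0.055191 + 0.921410 = 0.976601.
Q̄ = (S_0/π) × [bracket] = (1361/π) × 0.976601 = 423.08 W/m².
Ratio Q̄_A / Q̄_B = 40.098 / 423.08 = 0.09478.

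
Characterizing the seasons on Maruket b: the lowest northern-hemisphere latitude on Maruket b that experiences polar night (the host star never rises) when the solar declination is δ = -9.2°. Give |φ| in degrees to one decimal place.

Polar night requires cos H₀ = −tan φ tan δ ≥ 1, i.e. tan φ tan δ ≤ −1.
The boundary is |tan φ| · |tan δ| = 1, so |φ| = 90° − |δ| = 90° − 9.2° = 80.8° in the northern hemisphere.

|φ| = 80.8°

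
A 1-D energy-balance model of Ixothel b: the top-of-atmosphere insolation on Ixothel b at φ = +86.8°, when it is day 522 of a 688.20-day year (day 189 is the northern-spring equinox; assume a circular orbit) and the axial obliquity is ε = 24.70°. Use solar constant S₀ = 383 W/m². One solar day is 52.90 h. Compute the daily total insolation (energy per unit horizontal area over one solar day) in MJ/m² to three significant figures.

Solar longitude: λ_s = 360° × (522 − 189)/688.20 = 174.194°.
sin δ = sin 24.70° × sin 174.194° = 0.04227, so δ = +2.423°.
cos H₀ = −tan(+86.8°) tan(+2.423°) = -0.7568, H₀ = 2.4292 rad.
Bracket: H₀ sin φ sin δ + cos φ cos δ sin H₀ = 2.4292×0.99844×0.04227 + 0.05582×0.99911×0.65362 = 0.102522 + 0.036453 = 0.138975.
Q̄ = (S₀/π) × [bracket] = (383/π) × 0.138975 = 16.943 W/m².
Daily total = Q̄ × 52.90 h × 3600 s/h = 16.943 × 52.90 × 3600 / 10⁶ = 3.227 MJ/m².

3.23 MJ/m²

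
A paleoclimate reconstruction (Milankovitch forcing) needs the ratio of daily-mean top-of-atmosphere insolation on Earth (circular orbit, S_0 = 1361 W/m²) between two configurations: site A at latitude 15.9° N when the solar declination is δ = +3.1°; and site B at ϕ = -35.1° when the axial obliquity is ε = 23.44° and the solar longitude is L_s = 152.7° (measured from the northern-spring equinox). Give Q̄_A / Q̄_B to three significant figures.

— Configuration A (ϕ=+15.9°):
cos h₀ = −tan(+15.9°) tan(+3.100°) = -0.0154, h₀ = 1.5862 rad.
Bracket: h₀ sin ϕ sin δ + cos ϕ cos δ sin h₀ = 1.5862×0.27396×0.05408 + 0.96174×0.99854×0.99988 = 0.023501 + 0.960221 = 0.983722.
Q̄ = (S_0/π) × [bracket] = (1361/π) × 0.983722 = 426.17 W/m².
— Configuration B (ϕ=-35.1°):
Solar declination: sin δ = sin ε · sin L_s = sin 23.44° × sin 152.7° = 0.18245, so δ = +10.512°.
cos h₀ = −tan(-35.1°) tan(+10.512°) = 0.1304, h₀ = 1.4400 rad.
Bracket: h₀ sin ϕ sin δ + cos ϕ cos δ sin h₀ = 1.4400×-0.57501×0.18245 + 0.81815×0.98322×0.99146 = -0.151071 + 0.797552 = 0.646481.
Q̄ = (S_0/π) × [bracket] = (1361/π) × 0.646481 = 280.07 W/m².
Ratio Q̄_A / Q̄_B = 426.17 / 280.07 = 1.522.

Q̄_A / Q̄_B ≈ 1.52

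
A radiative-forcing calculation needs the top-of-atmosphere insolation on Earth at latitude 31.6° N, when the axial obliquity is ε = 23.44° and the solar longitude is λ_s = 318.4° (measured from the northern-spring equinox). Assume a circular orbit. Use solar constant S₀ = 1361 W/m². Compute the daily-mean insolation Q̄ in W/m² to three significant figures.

Solar declination: sin δ = sin ε · sin λ_s = sin 23.44° × sin 318.4° = -0.26410, so δ = -15.314°.
cos H₀ = −tan(+31.6°) tan(-15.314°) = 0.1685, H₀ = 1.4015 rad.
Bracket: H₀ sin φ sin δ + cos φ cos δ sin H₀ = 1.4015×0.52399×-0.26410 + 0.85173×0.96449×0.98571 = -0.193948 + 0.809746 = 0.615798.
Q̄ = (S₀/π) × [bracket] = (1361/π) × 0.615798 = 266.8 W/m².

Q̄ ≈ 267 W/m²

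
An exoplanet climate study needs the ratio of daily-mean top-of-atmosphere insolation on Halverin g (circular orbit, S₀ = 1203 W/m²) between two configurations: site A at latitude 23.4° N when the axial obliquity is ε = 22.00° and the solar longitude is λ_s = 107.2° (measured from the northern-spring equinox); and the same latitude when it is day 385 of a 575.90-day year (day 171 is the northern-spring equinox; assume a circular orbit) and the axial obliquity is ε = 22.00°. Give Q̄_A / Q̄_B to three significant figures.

— Configuration A (φ=+23.4°):
Solar declination: sin δ = sin ε · sin λ_s = sin 22.00° × sin 107.2° = 0.35785, so δ = +20.968°.
cos H₀ = −tan(+23.4°) tan(+20.968°) = -0.1658, H₀ = 1.7374 rad.
Bracket: H₀ sin φ sin δ + cos φ cos δ sin H₀ = 1.7374×0.39715×0.35785 + 0.91775×0.93378×0.98615 = 0.246920 + 0.845107 = 1.092027.
Q̄ = (S₀/π) × [bracket] = (1203/π) × 1.092027 = 418.17 W/m².
— Configuration B (φ=+23.4°):
Solar longitude: λ_s = 360° × (385 − 171)/575.90 = 133.773°.
sin δ = sin 22.00° × sin 133.773° = 0.27050, so δ = +15.694°.
cos H₀ = −tan(+23.4°) tan(+15.694°) = -0.1216, H₀ = 1.6927 rad.
Bracket: H₀ sin φ sin δ + cos φ cos δ sin H₀ = 1.6927×0.39715×0.27050 + 0.91775×0.96272×0.99258 = 0.181845 + 0.876980 = 1.058825.
Q̄ = (S₀/π) × [bracket] = (1203/π) × 1.058825 = 405.45 W/m².
Ratio Q̄_A / Q̄_B = 418.17 / 405.45 = 1.031.

Q̄_A / Q̄_B ≈ 1.03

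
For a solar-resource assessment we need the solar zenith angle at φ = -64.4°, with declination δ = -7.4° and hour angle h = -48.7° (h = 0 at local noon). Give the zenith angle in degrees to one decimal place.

cos θ_z = sin φ sin δ + cos φ cos δ cos h = 0.116152 + 0.282802 = 0.398954.
θ_z = arccos(0.398954) = 66.5°.

θ_z = 66.5°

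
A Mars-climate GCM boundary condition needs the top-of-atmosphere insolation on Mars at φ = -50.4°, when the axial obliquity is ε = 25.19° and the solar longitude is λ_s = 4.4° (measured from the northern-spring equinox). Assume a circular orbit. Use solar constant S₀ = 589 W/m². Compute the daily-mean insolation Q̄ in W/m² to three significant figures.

Solar declination: sin δ = sin ε · sin λ_s = sin 25.19° × sin 4.4° = 0.03265, so δ = +1.871°.
cos H₀ = −tan(-50.4°) tan(+1.871°) = 0.0395, H₀ = 1.5313 rad.
Bracket: H₀ sin φ sin δ + cos φ cos δ sin H₀ = 1.5313×-0.77051×0.03265 + 0.63742×0.99947×0.99922 = -0.038523 + 0.636585 = 0.598062.
Q̄ = (S₀/π) × [bracket] = (589/π) × 0.598062 = 112.1 W/m².

Q̄ ≈ 112 W/m²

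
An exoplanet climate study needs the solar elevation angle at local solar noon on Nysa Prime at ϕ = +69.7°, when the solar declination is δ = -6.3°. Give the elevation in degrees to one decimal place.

At local noon the hour angle is zero, so the zenith angle equals |ϕ − δ| = |+69.7° − (-6.300°)| = 76.000°.
Elevation = 90° − 76.000° = 14.0°.

14.0°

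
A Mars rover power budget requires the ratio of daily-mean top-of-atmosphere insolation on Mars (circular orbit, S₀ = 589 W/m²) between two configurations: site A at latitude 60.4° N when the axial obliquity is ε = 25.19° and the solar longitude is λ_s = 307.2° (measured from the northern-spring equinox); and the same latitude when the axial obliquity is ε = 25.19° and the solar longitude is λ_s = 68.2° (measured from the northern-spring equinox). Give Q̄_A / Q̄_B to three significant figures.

Q̄_A / Q̄_B ≈ 0.0873

— Configuration A (φ=+60.4°):
Solar declination: sin δ = sin ε · sin λ_s = sin 25.19° × sin 307.2° = -0.33902, so δ = -19.817°.
cos H₀ = −tan(+60.4°) tan(-19.817°) = 0.6344, H₀ = 0.8836 rad.
Bracket: H₀ sin φ sin δ + cos φ cos δ sin H₀ = 0.8836×0.86949×-0.33902 + 0.49394×0.94078×0.77305 = -0.260463 + 0.359228 = 0.098765.
Q̄ = (S₀/π) × [bracket] = (589/π) × 0.098765 = 18.517 W/m².
— Configuration B (φ=+60.4°):
Solar declination: sin δ = sin ε · sin λ_s = sin 25.19° × sin 68.2° = 0.39518, so δ = +23.277°.
cos H₀ = −tan(+60.4°) tan(+23.277°) = -0.7573, H₀ = 2.4300 rad.
Bracket: H₀ sin φ sin δ + cos φ cos δ sin H₀ = 2.4300×0.86949×0.39518 + 0.49394×0.91860×0.65308 = 0.834960 + 0.296324 = 1.131284.
Q̄ = (S₀/π) × [bracket] = (589/π) × 1.131284 = 212.10 W/m².
Ratio Q̄_A / Q̄_B = 18.517 / 212.10 = 0.08730.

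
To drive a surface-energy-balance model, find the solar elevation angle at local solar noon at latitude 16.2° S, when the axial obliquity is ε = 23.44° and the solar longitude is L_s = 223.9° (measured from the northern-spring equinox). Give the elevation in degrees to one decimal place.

89.8°

Solar declination: sin δ = sin ε · sin L_s = sin 23.44° × sin 223.9° = -0.27583, so δ = -16.011°.
At local noon the hour angle is zero, so the zenith angle equals |ϕ − δ| = |-16.2° − (-16.011°)| = 0.189°.
Elevation = 90° − 0.189° = 89.8°.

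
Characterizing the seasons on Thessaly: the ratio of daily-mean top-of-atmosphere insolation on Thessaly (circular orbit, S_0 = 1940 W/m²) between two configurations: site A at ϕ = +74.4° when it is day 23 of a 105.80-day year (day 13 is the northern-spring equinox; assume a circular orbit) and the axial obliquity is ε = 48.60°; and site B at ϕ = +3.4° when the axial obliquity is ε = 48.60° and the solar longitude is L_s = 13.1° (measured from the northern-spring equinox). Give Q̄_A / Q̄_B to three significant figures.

Q̄_A / Q̄_B ≈ 1.27

— Configuration A (ϕ=+74.4°):
Solar longitude: L_s = 360° × (23 − 13)/105.80 = 34.026°.
sin δ = sin 48.60° × sin 34.026° = 0.41974, so δ = +24.818°.
cos h₀ = −tan(+74.4°) tan(+24.818°) = -1.6563 ≤ −1 ⇒ polar day, h₀ = π.
Bracket: h₀ sin ϕ sin δ + cos ϕ cos δ sin h₀ = 3.1416×0.96316×0.41974 + 0.26892×0.90764×0.00000 = 1.270076 + 0.000000 = 1.270076.
Q̄ = (S_0/π) × [bracket] = (1940/π) × 1.270076 = 784.30 W/m².
— Configuration B (ϕ=+3.4°):
Solar declination: sin δ = sin ε · sin L_s = sin 48.60° × sin 13.1° = 0.17001, so δ = +9.789°.
cos h₀ = −tan(+3.4°) tan(+9.789°) = -0.0102, h₀ = 1.5810 rad.
Bracket: h₀ sin ϕ sin δ + cos ϕ cos δ sin h₀ = 1.5810×0.05931×0.17001 + 0.99824×0.98544×0.99995 = 0.015942 + 0.983656 = 0.999598.
Q̄ = (S_0/π) × [bracket] = (1940/π) × 0.999598 = 617.27 W/m².
Ratio Q̄_A / Q̄_B = 784.30 / 617.27 = 1.271.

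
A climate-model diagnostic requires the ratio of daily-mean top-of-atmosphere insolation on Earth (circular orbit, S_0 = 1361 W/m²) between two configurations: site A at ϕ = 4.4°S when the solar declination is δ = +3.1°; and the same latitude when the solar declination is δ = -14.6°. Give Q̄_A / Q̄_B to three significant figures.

Q̄_A / Q̄_B ≈ 0.994

— Configuration A (ϕ=-4.4°):
cos h₀ = −tan(-4.4°) tan(+3.100°) = 0.0042, h₀ = 1.5666 rad.
Bracket: h₀ sin ϕ sin δ + cos ϕ cos δ sin h₀ = 1.5666×-0.07672×0.05408 + 0.99705×0.99854×0.99999 = -0.006500 + 0.995584 = 0.989084.
Q̄ = (S_0/π) × [bracket] = (1361/π) × 0.989084 = 428.49 W/m².
— Configuration B (ϕ=-4.4°):
cos h₀ = −tan(-4.4°) tan(-14.600°) = -0.0200, h₀ = 1.5908 rad.
Bracket: h₀ sin ϕ sin δ + cos ϕ cos δ sin h₀ = 1.5908×-0.07672×-0.25207 + 0.99705×0.96771×0.99980 = 0.030764 + 0.964662 = 0.995426.
Q̄ = (S_0/π) × [bracket] = (1361/π) × 0.995426 = 431.24 W/m².
Ratio Q̄_A / Q̄_B = 428.49 / 431.24 = 0.9936.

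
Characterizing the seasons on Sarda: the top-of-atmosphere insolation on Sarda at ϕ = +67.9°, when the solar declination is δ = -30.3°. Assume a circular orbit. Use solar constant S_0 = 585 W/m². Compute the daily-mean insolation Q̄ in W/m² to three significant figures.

Q̄ ≈ 0.00 W/m²

cos h₀ = −tan(+67.9°) tan(-30.300°) = 1.4391 ≥ 1 ⇒ polar night, h₀ = 0 and Q̄ = 0.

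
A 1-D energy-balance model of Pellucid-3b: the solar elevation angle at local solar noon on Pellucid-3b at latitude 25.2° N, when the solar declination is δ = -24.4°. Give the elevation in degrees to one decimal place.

40.4°

At local noon the hour angle is zero, so the zenith angle equals |φ − δ| = |+25.2° − (-24.400°)| = 49.600°.
Elevation = 90° − 49.600° = 40.4°.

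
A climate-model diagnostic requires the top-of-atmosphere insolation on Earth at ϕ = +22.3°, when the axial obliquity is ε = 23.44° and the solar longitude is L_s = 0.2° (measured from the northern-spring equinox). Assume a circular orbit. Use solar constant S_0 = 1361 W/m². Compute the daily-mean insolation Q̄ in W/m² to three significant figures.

Q̄ ≈ 401 W/m²

Solar declination: sin δ = sin ε · sin L_s = sin 23.44° × sin 0.2° = 0.00139, so δ = +0.080°.
cos h₀ = −tan(+22.3°) tan(+0.080°) = -0.0006, h₀ = 1.5714 rad.
Bracket: h₀ sin ϕ sin δ + cos ϕ cos δ sin h₀ = 1.5714×0.37946×0.00139 + 0.92521×1.00000×1.00000 = 0.000829 + 0.925210 = 0.926039.
Q̄ = (S_0/π) × [bracket] = (1361/π) × 0.926039 = 401.2 W/m².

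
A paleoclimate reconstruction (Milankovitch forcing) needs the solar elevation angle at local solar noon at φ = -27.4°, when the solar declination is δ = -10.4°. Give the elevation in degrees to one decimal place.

At local noon the hour angle is zero, so the zenith angle equals |φ − δ| = |-27.4° − (-10.400°)| = 17.000°.
Elevation = 90° − 17.000° = 73.0°.

73.0°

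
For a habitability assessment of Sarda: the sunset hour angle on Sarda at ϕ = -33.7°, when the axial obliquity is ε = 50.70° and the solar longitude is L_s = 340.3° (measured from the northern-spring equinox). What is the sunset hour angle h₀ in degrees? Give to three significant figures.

h₀ = 100°

Solar declination: sin δ = sin ε · sin L_s = sin 50.70° × sin 340.3° = -0.26086, so δ = -15.121°.
cos h₀ = −tan ϕ · tan δ = −tan(-33.7°) × tan(-15.121°) = -0.1802, so h₀ = 1.7520 rad = 100.38°.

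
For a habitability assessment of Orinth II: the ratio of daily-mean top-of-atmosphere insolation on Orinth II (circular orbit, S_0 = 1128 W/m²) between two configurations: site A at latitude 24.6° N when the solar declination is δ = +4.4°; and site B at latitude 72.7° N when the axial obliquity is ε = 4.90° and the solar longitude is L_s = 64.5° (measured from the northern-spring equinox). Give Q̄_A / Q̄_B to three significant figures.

Q̄_A / Q̄_B ≈ 2.27

— Configuration A (ϕ=+24.6°):
cos h₀ = −tan(+24.6°) tan(+4.400°) = -0.0352, h₀ = 1.6060 rad.
Bracket: h₀ sin ϕ sin δ + cos ϕ cos δ sin h₀ = 1.6060×0.41628×0.07672 + 0.90924×0.99705×0.99938 = 0.051291 + 0.905996 = 0.957287.
Q̄ = (S_0/π) × [bracket] = (1128/π) × 0.957287 = 343.72 W/m².
— Configuration B (ϕ=+72.7°):
Solar declination: sin δ = sin ε · sin L_s = sin 4.90° × sin 64.5° = 0.07710, so δ = +4.422°.
cos h₀ = −tan(+72.7°) tan(+4.422°) = -0.2483, h₀ = 1.8217 rad.
Bracket: h₀ sin ϕ sin δ + cos ϕ cos δ sin h₀ = 1.8217×0.95476×0.07710 + 0.29737×0.99702×0.96869 = 0.134099 + 0.287201 = 0.421300.
Q̄ = (S_0/π) × [bracket] = (1128/π) × 0.421300 = 151.27 W/m².
Ratio Q̄_A / Q̄_B = 343.72 / 151.27 = 2.272.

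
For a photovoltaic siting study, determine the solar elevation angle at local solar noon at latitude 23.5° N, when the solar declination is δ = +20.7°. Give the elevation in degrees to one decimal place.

87.2°

At local noon the hour angle is zero, so the zenith angle equals |φ − δ| = |+23.5° − (+20.700°)| = 2.800°.
Elevation = 90° − 2.800° = 87.2°.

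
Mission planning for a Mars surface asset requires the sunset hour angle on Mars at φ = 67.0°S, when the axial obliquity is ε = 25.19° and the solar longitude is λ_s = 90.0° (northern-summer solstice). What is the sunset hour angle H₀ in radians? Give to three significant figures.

Solar declination: sin δ = sin ε · sin λ_s = sin 25.19° × sin 90.0° = 0.42562, so δ = +25.190°.
cos H₀ = −tan φ · tan δ = 1.1081 ≥ 1, so the Sun never rises (polar night) and H₀ = 0.

H₀ = 0.00 rad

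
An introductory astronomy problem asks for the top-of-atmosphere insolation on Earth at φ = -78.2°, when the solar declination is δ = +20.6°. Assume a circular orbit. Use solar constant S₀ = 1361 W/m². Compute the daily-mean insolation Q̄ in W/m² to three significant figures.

Q̄ ≈ 0.00 W/m²

cos H₀ = −tan(-78.2°) tan(+20.600°) = 1.7992 ≥ 1 ⇒ polar night, H₀ = 0 and Q̄ = 0.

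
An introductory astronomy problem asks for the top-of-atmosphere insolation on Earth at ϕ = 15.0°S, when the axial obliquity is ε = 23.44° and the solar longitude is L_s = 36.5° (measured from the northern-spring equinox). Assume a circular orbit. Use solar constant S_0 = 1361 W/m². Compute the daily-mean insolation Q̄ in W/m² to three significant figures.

Q̄ ≈ 366 W/m²

Solar declination: sin δ = sin ε · sin L_s = sin 23.44° × sin 36.5° = 0.23661, so δ = +13.687°.
cos h₀ = −tan(-15.0°) tan(+13.687°) = 0.0653, h₀ = 1.5055 rad.
Bracket: h₀ sin ϕ sin δ + cos ϕ cos δ sin h₀ = 1.5055×-0.25882×0.23661 + 0.96593×0.97160×0.99787 = -0.092196 + 0.936499 = 0.844303.
Q̄ = (S_0/π) × [bracket] = (1361/π) × 0.844303 = 365.8 W/m².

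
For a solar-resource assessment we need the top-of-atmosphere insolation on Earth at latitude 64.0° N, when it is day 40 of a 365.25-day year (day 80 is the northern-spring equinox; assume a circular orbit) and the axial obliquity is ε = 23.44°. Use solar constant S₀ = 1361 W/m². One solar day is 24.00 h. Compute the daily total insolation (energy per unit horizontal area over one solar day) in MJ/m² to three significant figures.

Solar longitude: λ_s = 360° × (40 − 80)/365.25 = -39.425°, i.e. -39.425° + 360° = 320.575°.
sin δ = sin 23.44° × sin 320.575° = -0.25262, so δ = -14.633°.
cos H₀ = −tan(+64.0°) tan(-14.633°) = 0.5353, H₀ = 1.0059 rad.
Bracket: H₀ sin φ sin δ + cos φ cos δ sin H₀ = 1.0059×0.89879×-0.25262 + 0.43837×0.96756×0.84465 = -0.228392 + 0.358258 = 0.129866.
Q̄ = (S₀/π) × [bracket] = (1361/π) × 0.129866 = 56.261 W/m².
Daily total = Q̄ × 24.00 h × 3600 s/h = 56.261 × 24.00 × 3600 / 10⁶ = 4.861 MJ/m².

4.86 MJ/m²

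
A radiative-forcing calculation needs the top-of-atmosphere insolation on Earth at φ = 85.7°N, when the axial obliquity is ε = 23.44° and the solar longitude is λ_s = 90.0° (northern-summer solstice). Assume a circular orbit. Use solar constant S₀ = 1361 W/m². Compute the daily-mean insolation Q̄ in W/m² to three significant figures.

Solar declination: sin δ = sin ε · sin λ_s = sin 23.44° × sin 90.0° = 0.39779, so δ = +23.440°.
cos H₀ = −tan(+85.7°) tan(+23.440°) = -5.7663 ≤ −1 ⇒ polar day, H₀ = π.
Bracket: H₀ sin φ sin δ + cos φ cos δ sin H₀ = 3.1416×0.99719×0.39779 + 0.07498×0.91748×0.00000 = 1.246185 + 0.000000 = 1.246185.
Q̄ = (S₀/π) × [bracket] = (1361/π) × 1.246185 = 539.9 W/m².

Q̄ ≈ 540 W/m²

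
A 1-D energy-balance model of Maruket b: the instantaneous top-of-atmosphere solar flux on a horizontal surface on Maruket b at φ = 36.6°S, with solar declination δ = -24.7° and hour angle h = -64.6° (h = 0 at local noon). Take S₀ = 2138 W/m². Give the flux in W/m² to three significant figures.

1.20e+03 W/m²

cos θ_z = sin φ sin δ + cos φ cos δ cos h = 0.249143 + 0.312851 = 0.561994.
Flux = S₀ · cos θ_z = 2138 × 0.561994 = 1202 W/m².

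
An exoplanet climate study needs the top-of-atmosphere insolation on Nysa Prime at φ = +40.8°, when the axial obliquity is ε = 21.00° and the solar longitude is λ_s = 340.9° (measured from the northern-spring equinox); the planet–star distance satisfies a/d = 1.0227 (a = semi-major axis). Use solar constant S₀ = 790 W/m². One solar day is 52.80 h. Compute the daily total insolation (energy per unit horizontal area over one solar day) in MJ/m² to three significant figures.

Solar declination: sin δ = sin ε · sin λ_s = sin 21.00° × sin 340.9° = -0.11726, so δ = -6.734°.
cos H₀ = −tan(+40.8°) tan(-6.734°) = 0.1019, H₀ = 1.4687 rad.
Bracket: H₀ sin φ sin δ + cos φ cos δ sin H₀ = 1.4687×0.65342×-0.11726 + 0.75700×0.99310×0.99479 = -0.112532 + 0.747860 = 0.635328.
Inverse-square distance factor (a/d)² = 1.0227² = 1.045915.
Q̄ = (S₀/π) × 1.045915 × [bracket] = (790/π) × 1.045915 × 0.635328 = 167.10 W/m².
Daily total = Q̄ × 52.80 h × 3600 s/h = 167.10 × 52.80 × 3600 / 10⁶ = 31.76 MJ/m².

31.8 MJ/m²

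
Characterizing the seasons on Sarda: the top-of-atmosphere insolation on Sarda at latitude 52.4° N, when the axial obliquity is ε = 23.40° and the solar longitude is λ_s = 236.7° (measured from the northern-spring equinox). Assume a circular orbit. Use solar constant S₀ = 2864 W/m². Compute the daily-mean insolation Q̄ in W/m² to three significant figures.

Q̄ ≈ 204 W/m²

Solar declination: sin δ = sin ε · sin λ_s = sin 23.40° × sin 236.7° = -0.33194, so δ = -19.387°.
cos H₀ = −tan(+52.4°) tan(-19.387°) = 0.4569, H₀ = 1.0962 rad.
Bracket: H₀ sin φ sin δ + cos φ cos δ sin H₀ = 1.0962×0.79229×-0.33194 + 0.61015×0.94330×0.88950 = -0.288293 + 0.511956 = 0.223663.
Q̄ = (S₀/π) × [bracket] = (2864/π) × 0.223663 = 203.9 W/m².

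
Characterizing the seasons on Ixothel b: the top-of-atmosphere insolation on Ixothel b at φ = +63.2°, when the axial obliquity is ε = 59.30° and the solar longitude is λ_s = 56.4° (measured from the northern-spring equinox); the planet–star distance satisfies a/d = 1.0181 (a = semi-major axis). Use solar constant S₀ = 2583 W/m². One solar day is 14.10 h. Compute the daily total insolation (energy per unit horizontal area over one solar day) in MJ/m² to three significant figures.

Solar declination: sin δ = sin ε · sin λ_s = sin 59.30° × sin 56.4° = 0.71619, so δ = +45.741°.
cos H₀ = −tan(+63.2°) tan(+45.741°) = -2.0315 ≤ −1 ⇒ polar day, H₀ = π.
Bracket: H₀ sin φ sin δ + cos φ cos δ sin H₀ = 3.1416×0.89259×0.71619 + 0.45088×0.69791×0.00000 = 2.008312 + 0.000000 = 2.008312.
Inverse-square distance factor (a/d)² = 1.0181² = 1.036528.
Q̄ = (S₀/π) × 1.036528 × [bracket] = (2583/π) × 1.036528 × 2.008312 = 1711.5 W/m².
Daily total = Q̄ × 14.10 h × 3600 s/h = 1711.5 × 14.10 × 3600 / 10⁶ = 86.88 MJ/m².

86.9 MJ/m²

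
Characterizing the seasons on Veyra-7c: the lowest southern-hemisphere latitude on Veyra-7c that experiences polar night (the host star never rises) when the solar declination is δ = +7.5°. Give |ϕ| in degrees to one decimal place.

|ϕ| = 82.5°

Polar night requires cos h₀ = −tan ϕ tan δ ≥ 1, i.e. tan ϕ tan δ ≤ −1.
The boundary is |tan ϕ| · |tan δ| = 1, so |ϕ| = 90° − |δ| = 90° − 7.5° = 82.5° in the southern hemisphere.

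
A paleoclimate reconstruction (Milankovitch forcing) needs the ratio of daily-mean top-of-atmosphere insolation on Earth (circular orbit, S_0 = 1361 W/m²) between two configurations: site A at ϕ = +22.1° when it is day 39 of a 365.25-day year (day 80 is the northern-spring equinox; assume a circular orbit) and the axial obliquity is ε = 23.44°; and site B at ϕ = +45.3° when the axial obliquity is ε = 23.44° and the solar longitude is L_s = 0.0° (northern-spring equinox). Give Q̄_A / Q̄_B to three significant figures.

— Configuration A (ϕ=+22.1°):
Solar longitude: L_s = 360° × (39 − 80)/365.25 = -40.411°, i.e. -40.411° + 360° = 319.589°.
sin δ = sin 23.44° × sin 319.589° = -0.25787, so δ = -14.944°.
cos h₀ = −tan(+22.1°) tan(-14.944°) = 0.1084, h₀ = 1.4622 rad.
Bracket: h₀ sin ϕ sin δ + cos ϕ cos δ sin h₀ = 1.4622×0.37622×-0.25787 + 0.92653×0.96618×0.99411 = -0.141857 + 0.889922 = 0.748065.
Q̄ = (S_0/π) × [bracket] = (1361/π) × 0.748065 = 324.08 W/m².
— Configuration B (ϕ=+45.3°):
Solar declination: sin δ = sin ε · sin L_s = sin 23.44° × sin 0.0° = 0.00000, so δ = +0.000°.
cos h₀ = −tan(+45.3°) tan(+0.000°) = -0.0000, h₀ = 1.5708 rad.
Bracket: h₀ sin ϕ sin δ + cos ϕ cos δ sin h₀ = 1.5708×0.71080×0.00000 + 0.70339×1.00000×1.00000 = 0.000000 + 0.703390 = 0.703390.
Q̄ = (S_0/π) × [bracket] = (1361/π) × 0.703390 = 304.72 W/m².
Ratio Q̄_A / Q̄_B = 324.08 / 304.72 = 1.064.

Q̄_A / Q̄_B ≈ 1.06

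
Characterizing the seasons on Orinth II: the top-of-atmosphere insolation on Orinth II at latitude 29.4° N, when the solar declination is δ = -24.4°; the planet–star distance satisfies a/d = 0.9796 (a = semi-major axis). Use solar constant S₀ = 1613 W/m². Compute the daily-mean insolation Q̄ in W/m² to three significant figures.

Q̄ ≈ 247 W/m²

cos H₀ = −tan(+29.4°) tan(-24.400°) = 0.2556, H₀ = 1.3123 rad.
Bracket: H₀ sin φ sin δ + cos φ cos δ sin H₀ = 1.3123×0.49090×-0.41310 + 0.87121×0.91068×0.96678 = -0.266122 + 0.767037 = 0.500915.
Inverse-square distance factor (a/d)² = 0.9796² = 0.959616.
Q̄ = (S₀/π) × 0.959616 × [bracket] = (1613/π) × 0.959616 × 0.500915 = 246.8 W/m².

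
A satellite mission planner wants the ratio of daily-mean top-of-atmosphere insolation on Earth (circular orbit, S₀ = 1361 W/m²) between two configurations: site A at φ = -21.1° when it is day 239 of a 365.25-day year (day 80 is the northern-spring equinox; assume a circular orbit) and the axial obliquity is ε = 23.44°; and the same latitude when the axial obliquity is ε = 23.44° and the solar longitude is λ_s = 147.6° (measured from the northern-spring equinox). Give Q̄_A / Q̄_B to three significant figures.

Q̄_A / Q̄_B ≈ 1.05

— Configuration A (φ=-21.1°):
Solar longitude: λ_s = 360° × (239 − 80)/365.25 = 156.715°.
sin δ = sin 23.44° × sin 156.715° = 0.15725, so δ = +9.047°.
cos H₀ = −tan(-21.1°) tan(+9.047°) = 0.0614, H₀ = 1.5093 rad.
Bracket: H₀ sin φ sin δ + cos φ cos δ sin H₀ = 1.5093×-0.36000×0.15725 + 0.93295×0.98756×0.99811 = -0.085441 + 0.919603 = 0.834162.
Q̄ = (S₀/π) × [bracket] = (1361/π) × 0.834162 = 361.38 W/m².
— Configuration B (φ=-21.1°):
Solar declination: sin δ = sin ε · sin λ_s = sin 23.44° × sin 147.6° = 0.21315, so δ = +12.307°.
cos H₀ = −tan(-21.1°) tan(+12.307°) = 0.0842, H₀ = 1.4865 rad.
Bracket: H₀ sin φ sin δ + cos φ cos δ sin H₀ = 1.4865×-0.36000×0.21315 + 0.93295×0.97702×0.99645 = -0.114065 + 0.908275 = 0.794210.
Q̄ = (S₀/π) × [bracket] = (1361/π) × 0.794210 = 344.07 W/m².
Ratio Q̄_A / Q̄_B = 361.38 / 344.07 = 1.050.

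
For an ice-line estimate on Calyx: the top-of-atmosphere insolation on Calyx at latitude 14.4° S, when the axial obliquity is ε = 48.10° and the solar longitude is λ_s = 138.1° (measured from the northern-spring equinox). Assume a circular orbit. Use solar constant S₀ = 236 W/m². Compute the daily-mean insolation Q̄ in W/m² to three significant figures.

Solar declination: sin δ = sin ε · sin λ_s = sin 48.10° × sin 138.1° = 0.49708, so δ = +29.807°.
cos H₀ = −tan(-14.4°) tan(+29.807°) = 0.1471, H₀ = 1.4232 rad.
Bracket: H₀ sin φ sin δ + cos φ cos δ sin H₀ = 1.4232×-0.24869×0.49708 + 0.96858×0.86771×0.98912 = -0.175934 + 0.831302 = 0.655368.
Q̄ = (S₀/π) × [bracket] = (236/π) × 0.655368 = 49.23 W/m².

Q̄ ≈ 49.2 W/m²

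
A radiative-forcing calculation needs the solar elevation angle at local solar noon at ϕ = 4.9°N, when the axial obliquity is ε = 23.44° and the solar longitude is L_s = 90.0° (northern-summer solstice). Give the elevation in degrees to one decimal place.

71.5°

Solar declination: sin δ = sin ε · sin L_s = sin 23.44° × sin 90.0° = 0.39779, so δ = +23.440°.
At local noon the hour angle is zero, so the zenith angle equals |ϕ − δ| = |+4.9° − (+23.440°)| = 18.540°.
Elevation = 90° − 18.540° = 71.5°.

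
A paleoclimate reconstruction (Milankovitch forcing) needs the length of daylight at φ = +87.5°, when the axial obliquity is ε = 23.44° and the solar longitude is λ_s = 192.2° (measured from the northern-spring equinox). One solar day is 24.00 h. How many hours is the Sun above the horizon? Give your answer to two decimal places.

0.00 h

Solar declination: sin δ = sin ε · sin λ_s = sin 23.44° × sin 192.2° = -0.08406, so δ = -4.822°.
cos H₀ = −tan φ · tan δ = 1.9322 ≥ 1, so the Sun never rises (polar night) and H₀ = 0.
Daylight = 2H₀/(2π) × 24.00 h = (0.0000/π) × 24.00 = 0.00 h.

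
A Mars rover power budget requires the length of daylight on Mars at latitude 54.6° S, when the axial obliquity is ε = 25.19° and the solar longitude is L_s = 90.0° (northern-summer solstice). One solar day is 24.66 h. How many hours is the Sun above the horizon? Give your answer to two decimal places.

Solar declination: sin δ = sin ε · sin L_s = sin 25.19° × sin 90.0° = 0.42562, so δ = +25.190°.
cos h₀ = −tan ϕ · tan δ = −tan(-54.6°) × tan(+25.190°) = 0.6618, so h₀ = 0.8475 rad = 48.56°.
Daylight = 2h₀/(2π) × 24.66 h = (0.8475/π) × 24.66 = 6.65 h.

6.65 h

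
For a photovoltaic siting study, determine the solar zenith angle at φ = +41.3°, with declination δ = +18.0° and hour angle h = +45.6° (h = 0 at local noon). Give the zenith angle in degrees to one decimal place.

cos θ_z = sin φ sin δ + cos φ cos δ cos h = 0.203952 + 0.499906 = 0.703858.
θ_z = arccos(0.703858) = 45.3°.

θ_z = 45.3°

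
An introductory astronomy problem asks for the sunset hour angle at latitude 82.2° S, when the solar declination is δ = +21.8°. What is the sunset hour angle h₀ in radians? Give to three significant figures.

cos h₀ = −tan ϕ · tan δ = 2.9199 ≥ 1, so the Sun never rises (polar night) and h₀ = 0.

h₀ = 0.00 rad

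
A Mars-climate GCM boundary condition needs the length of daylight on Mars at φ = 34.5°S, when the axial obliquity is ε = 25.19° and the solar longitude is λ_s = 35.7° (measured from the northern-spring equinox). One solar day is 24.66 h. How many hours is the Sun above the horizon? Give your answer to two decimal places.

Solar declination: sin δ = sin ε · sin λ_s = sin 25.19° × sin 35.7° = 0.24837, so δ = +14.381°.
cos H₀ = −tan φ · tan δ = −tan(-34.5°) × tan(+14.381°) = 0.1762, so H₀ = 1.3937 rad = 79.85°.
Daylight = 2H₀/(2π) × 24.66 h = (1.3937/π) × 24.66 = 10.94 h.

10.94 h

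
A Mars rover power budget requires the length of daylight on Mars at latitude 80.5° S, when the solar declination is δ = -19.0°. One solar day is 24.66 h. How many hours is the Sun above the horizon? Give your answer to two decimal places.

Sunrise equation: cos H₀ = −tan φ · tan δ = -2.0576 ≤ −1, so the Sun never sets (polar day) and H₀ = π.
Daylight = 2H₀/(2π) × 24.66 h = (3.1416/π) × 24.66 = 24.66 h.

24.66 h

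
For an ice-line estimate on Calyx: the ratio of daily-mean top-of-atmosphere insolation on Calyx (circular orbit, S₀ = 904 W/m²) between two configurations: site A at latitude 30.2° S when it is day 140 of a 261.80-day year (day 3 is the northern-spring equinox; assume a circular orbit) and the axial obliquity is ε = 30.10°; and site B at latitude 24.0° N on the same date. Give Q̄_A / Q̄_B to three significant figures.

— Configuration A (φ=-30.2°):
Solar longitude: λ_s = 360° × (140 − 3)/261.80 = 188.388°.
sin δ = sin 30.10° × sin 188.388° = -0.07316, so δ = -4.195°.
cos H₀ = −tan(-30.2°) tan(-4.195°) = -0.0427, H₀ = 1.6135 rad.
Bracket: H₀ sin φ sin δ + cos φ cos δ sin H₀ = 1.6135×-0.50302×-0.07316 + 0.86427×0.99732×0.99909 = 0.059378 + 0.861169 = 0.920547.
Q̄ = (S₀/π) × [bracket] = (904/π) × 0.920547 = 264.89 W/m².
— Configuration B (φ=+24.0°):
cos H₀ = −tan(+24.0°) tan(-4.195°) = 0.0327, H₀ = 1.5381 rad.
Bracket: H₀ sin φ sin δ + cos φ cos δ sin H₀ = 1.5381×0.40674×-0.07316 + 0.91355×0.99732×0.99947 = -0.045769 + 0.910619 = 0.864850.
Q̄ = (S₀/π) × [bracket] = (904/π) × 0.864850 = 248.86 W/m².
Ratio Q̄_A / Q̄_B = 264.89 / 248.86 = 1.064.

Q̄_A / Q̄_B ≈ 1.06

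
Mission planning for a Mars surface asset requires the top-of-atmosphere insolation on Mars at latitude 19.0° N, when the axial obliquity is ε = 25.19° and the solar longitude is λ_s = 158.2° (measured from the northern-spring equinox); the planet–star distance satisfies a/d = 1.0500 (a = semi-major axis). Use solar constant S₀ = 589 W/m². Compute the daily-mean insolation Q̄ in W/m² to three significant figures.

Solar declination: sin δ = sin ε · sin λ_s = sin 25.19° × sin 158.2° = 0.15806, so δ = +9.094°.
cos H₀ = −tan(+19.0°) tan(+9.094°) = -0.0551, H₀ = 1.6259 rad.
Bracket: H₀ sin φ sin δ + cos φ cos δ sin H₀ = 1.6259×0.32557×0.15806 + 0.94552×0.98743×0.99848 = 0.083668 + 0.932216 = 1.015884.
Inverse-square distance factor (a/d)² = 1.0500² = 1.102500.
Q̄ = (S₀/π) × 1.102500 × [bracket] = (589/π) × 1.102500 × 1.015884 = 210.0 W/m².

Q̄ ≈ 210 W/m²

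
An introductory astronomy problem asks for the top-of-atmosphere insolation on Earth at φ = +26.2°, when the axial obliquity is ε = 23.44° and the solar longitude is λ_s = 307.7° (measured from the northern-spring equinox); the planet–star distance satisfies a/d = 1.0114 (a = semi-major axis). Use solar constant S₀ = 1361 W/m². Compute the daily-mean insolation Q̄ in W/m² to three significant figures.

Solar declination: sin δ = sin ε · sin λ_s = sin 23.44° × sin 307.7° = -0.31474, so δ = -18.345°.
cos H₀ = −tan(+26.2°) tan(-18.345°) = 0.1632, H₀ = 1.4069 rad.
Bracket: H₀ sin φ sin δ + cos φ cos δ sin H₀ = 1.4069×0.44151×-0.31474 + 0.89726×0.94918×0.98660 = -0.195504 + 0.840249 = 0.644745.
Inverse-square distance factor (a/d)² = 1.0114² = 1.022930.
Q̄ = (S₀/π) × 1.022930 × [bracket] = (1361/π) × 1.022930 × 0.644745 = 285.7 W/m².

Q̄ ≈ 286 W/m²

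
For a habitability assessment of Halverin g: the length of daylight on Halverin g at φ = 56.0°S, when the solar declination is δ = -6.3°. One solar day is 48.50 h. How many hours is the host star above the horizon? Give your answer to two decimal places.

cos H₀ = −tan φ · tan δ = −tan(-56.0°) × tan(-6.300°) = -0.1637, so H₀ = 1.7352 rad = 99.42°.
Daylight = 2H₀/(2π) × 48.50 h = (1.7352/π) × 48.50 = 26.79 h.

26.79 h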